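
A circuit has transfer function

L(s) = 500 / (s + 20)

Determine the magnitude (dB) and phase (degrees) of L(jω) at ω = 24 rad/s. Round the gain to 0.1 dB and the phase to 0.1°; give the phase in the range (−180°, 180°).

At s = jω = j24:
pole (s+20): 20 + j24 → |·| = √(20²+24²) = √976 ≈ 31.241, ∠ = arctan(24/20) ≈ 50.19°
|L| = 500 / 31.241 ≈ 16.005
Gain = 20 log₁₀(16.005) ≈ 24.09 dB
∠L = 0.00° − 50.19° = -50.19°

24.1 dB, -50.2°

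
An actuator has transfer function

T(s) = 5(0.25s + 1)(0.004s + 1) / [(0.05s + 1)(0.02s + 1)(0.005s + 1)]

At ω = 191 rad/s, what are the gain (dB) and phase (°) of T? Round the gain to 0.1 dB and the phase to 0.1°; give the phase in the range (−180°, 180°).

At ω = 191 rad/s:
zero (1 + j191·0.25) = 1 + j47.75 → |·| ≈ 47.76, ∠ ≈ 88.80°
zero (1 + j191·0.004) = 1 + j0.764 → |·| ≈ 1.2584, ∠ ≈ 37.38°
pole (1 + j191·0.05) = 1 + j9.55 → |·| ≈ 9.6022, ∠ ≈ 84.02°
pole (1 + j191·0.02) = 1 + j3.82 → |·| ≈ 3.9487, ∠ ≈ 75.33°
pole (1 + j191·0.005) = 1 + j0.955 → |·| ≈ 1.3828, ∠ ≈ 43.68°
|T| = 5 · 47.76 · 1.2584 / (9.6022 · 3.9487 · 1.3828) ≈ 5.7315
Gain = 20 log₁₀(5.7315) ≈ 15.17 dB
∠T = (88.80° + 37.38°) − (84.02° + 75.33° + 43.68°) = -76.85°

15.2 dB, -76.9°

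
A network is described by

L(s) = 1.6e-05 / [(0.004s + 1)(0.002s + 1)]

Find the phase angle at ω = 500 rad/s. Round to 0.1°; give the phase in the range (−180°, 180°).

At ω = 500 rad/s:
pole (1 + j500·0.004) = 1 + j2 → |·| ≈ 2.2361, ∠ ≈ 63.43°
pole (1 + j500·0.002) = 1 + j1 → |·| ≈ 1.4142, ∠ ≈ 45.00°
∠L = (0°) − (63.43° + 45.00°) = -108.43°

-108.4°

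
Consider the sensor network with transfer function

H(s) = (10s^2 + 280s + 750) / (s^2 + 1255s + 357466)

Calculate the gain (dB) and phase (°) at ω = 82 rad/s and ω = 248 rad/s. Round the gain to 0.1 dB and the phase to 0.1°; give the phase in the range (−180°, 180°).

ω = 82: -14.3 dB, 144.6°; ω = 248: 3.2 dB, 127.1°

Substitute s = j82:
Numerator: 10(j82)^2 + 280(j82) + 750 = -66490 + j22960
Denominator: (j82)^2 + 1255(j82) + 357466 = 350742 + j102910
|N| = √(66490² + 22960²) ≈ 70343, ∠N ≈ 160.95°
|D| = √(350742² + 102910²) ≈ 3.6553e+05, ∠D ≈ 16.35°
|H| = 70343 / 3.6553e+05 ≈ 0.19244
Gain = 20 log₁₀(0.19244) ≈ -14.31 dB
∠H = 160.95° − 16.35° = 144.60°

Substitute s = j248:
Numerator: 10(j248)^2 + 280(j248) + 750 = -614290 + j69440
Denominator: (j248)^2 + 1255(j248) + 357466 = 295962 + j311240
|N| = √(614290² + 69440²) ≈ 6.182e+05, ∠N ≈ 173.55°
|D| = √(295962² + 311240²) ≈ 4.2949e+05, ∠D ≈ 46.44°
|H| = 6.182e+05 / 4.2949e+05 ≈ 1.4394
Gain = 20 log₁₀(1.4394) ≈ 3.16 dB
∠H = 173.55° − 46.44° = 127.11°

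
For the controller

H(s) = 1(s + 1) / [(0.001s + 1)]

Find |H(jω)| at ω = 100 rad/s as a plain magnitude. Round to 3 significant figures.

At ω = 100 rad/s:
zero (1 + j100·1) = 1 + j100 → |·| ≈ 100, ∠ ≈ 89.43°
pole (1 + j100·0.001) = 1 + j0.1 → |·| ≈ 1.005, ∠ ≈ 5.71°
|H| = 1 · 100 / (1.005) ≈ 99.502

99.5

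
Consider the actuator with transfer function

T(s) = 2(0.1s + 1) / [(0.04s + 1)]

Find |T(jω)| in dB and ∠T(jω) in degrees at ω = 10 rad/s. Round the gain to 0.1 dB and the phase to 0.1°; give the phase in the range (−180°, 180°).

At ω = 10 rad/s:
zero (1 + j10·0.1) = 1 + j1 → |·| ≈ 1.4142, ∠ ≈ 45.00°
pole (1 + j10·0.04) = 1 + j0.4 → |·| ≈ 1.077, ∠ ≈ 21.80°
|T| = 2 · 1.4142 / (1.077) ≈ 2.6262
Gain = 20 log₁₀(2.6262) ≈ 8.39 dB
∠T = (45.00°) − (21.80°) = 23.20°

8.4 dB, 23.2°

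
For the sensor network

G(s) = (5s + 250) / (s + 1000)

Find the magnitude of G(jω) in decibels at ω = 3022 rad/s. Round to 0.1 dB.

13.5 dB

Substitute s = j3022:
Numerator: 5(j3022) + 250 = 250 + j15110
Denominator: (j3022) + 1000 = 1000 + j3022
|N| = √(250² + 15110²) ≈ 15112, ∠N ≈ 89.05°
|D| = √(1000² + 3022²) ≈ 3183.2, ∠D ≈ 71.69°
|G| = 15112 / 3183.2 ≈ 4.7474
Gain = 20 log₁₀(4.7474) ≈ 13.53 dB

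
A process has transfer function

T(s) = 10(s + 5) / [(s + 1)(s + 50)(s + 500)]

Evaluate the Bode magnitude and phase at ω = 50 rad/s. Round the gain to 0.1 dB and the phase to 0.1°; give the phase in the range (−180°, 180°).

At s = jω = j50:
zero (s+5): 5 + j50 → |·| = √(5²+50²) = √2525 ≈ 50.249, ∠ = arctan(50/5) ≈ 84.29°
pole (s+1): 1 + j50 → |·| = √(1²+50²) = √2501 ≈ 50.01, ∠ = arctan(50/1) ≈ 88.85°
pole (s+50): 50 + j50 → |·| = √(50²+50²) = √5000 ≈ 70.711, ∠ = arctan(50/50) ≈ 45.00°
pole (s+500): 500 + j50 → |·| = √(500²+50²) = √252500 ≈ 502.49, ∠ = arctan(50/500) ≈ 5.71°
|T| = 10 · 50.249 / 1.7769e+06 ≈ 0.00028279
Gain = 20 log₁₀(0.00028279) ≈ -70.97 dB
∠T = 84.29° − 139.56° = -55.27°

-71.0 dB, -55.3°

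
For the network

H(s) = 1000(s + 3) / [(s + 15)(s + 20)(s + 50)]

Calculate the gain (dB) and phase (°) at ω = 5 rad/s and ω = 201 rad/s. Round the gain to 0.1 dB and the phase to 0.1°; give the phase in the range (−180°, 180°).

ω = 5: -9.0 dB, 20.9°; ω = 201: -32.5 dB, -156.9°

At s = jω = j5:
zero (s+3): 3 + j5 → |·| = √(3²+5²) = √34 ≈ 5.831, ∠ = arctan(5/3) ≈ 59.04°
pole (s+15): 15 + j5 → |·| = √(15²+5²) = √250 ≈ 15.811, ∠ = arctan(5/15) ≈ 18.43°
pole (s+20): 20 + j5 → |·| = √(20²+5²) = √425 ≈ 20.616, ∠ = arctan(5/20) ≈ 14.04°
pole (s+50): 50 + j5 → |·| = √(50²+5²) = √2525 ≈ 50.249, ∠ = arctan(5/50) ≈ 5.71°
|H| = 1000 · 5.831 / 16379 ≈ 0.356
Gain = 20 log₁₀(0.356) ≈ -8.97 dB
∠H = 59.04° − 38.18° = 20.86°

At s = jω = j201:
zero (s+3): 3 + j201 → |·| = √(3²+201²) = √40410 ≈ 201.02, ∠ = arctan(201/3) ≈ 89.14°
pole (s+15): 15 + j201 → |·| = √(15²+201²) = √40626 ≈ 201.56, ∠ = arctan(201/15) ≈ 85.73°
pole (s+20): 20 + j201 → |·| = √(20²+201²) = √40801 ≈ 201.99, ∠ = arctan(201/20) ≈ 84.32°
pole (s+50): 50 + j201 → |·| = √(50²+201²) = √42901 ≈ 207.13, ∠ = arctan(201/50) ≈ 76.03°
|H| = 1000 · 201.02 / 8.4329e+06 ≈ 0.023838
Gain = 20 log₁₀(0.023838) ≈ -32.45 dB
∠H = 89.14° − 246.08° = -156.94°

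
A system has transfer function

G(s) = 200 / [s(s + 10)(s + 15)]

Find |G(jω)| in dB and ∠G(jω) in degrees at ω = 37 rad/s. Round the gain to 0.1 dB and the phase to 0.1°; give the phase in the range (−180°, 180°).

At s = jω = j37:
pole (s+10): 10 + j37 → |·| = √(10²+37²) = √1469 ≈ 38.328, ∠ = arctan(37/10) ≈ 74.88°
pole (s+15): 15 + j37 → |·| = √(15²+37²) = √1594 ≈ 39.925, ∠ = arctan(37/15) ≈ 67.93°
pole at origin: |s| = 37, ∠ = 90.00° (in denominator)
|G| = 200 / 56619 ≈ 0.0035324
Gain = 20 log₁₀(0.0035324) ≈ -49.04 dB
∠G = 0.00° − 232.81° = -232.81° ≡ 127.19° (principal value)

-49.0 dB, 127.2°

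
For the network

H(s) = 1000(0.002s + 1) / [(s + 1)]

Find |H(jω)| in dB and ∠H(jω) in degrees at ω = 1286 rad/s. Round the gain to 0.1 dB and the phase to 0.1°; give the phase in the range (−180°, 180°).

At ω = 1286 rad/s:
zero (1 + j1286·0.002) = 1 + j2.572 → |·| ≈ 2.7596, ∠ ≈ 68.75°
pole (1 + j1286·1) = 1 + j1286 → |·| ≈ 1286, ∠ ≈ 89.96°
|H| = 1000 · 2.7596 / (1286) ≈ 2.1459
Gain = 20 log₁₀(2.1459) ≈ 6.63 dB
∠H = (68.75°) − (89.96°) = -21.21°

6.6 dB, -21.2°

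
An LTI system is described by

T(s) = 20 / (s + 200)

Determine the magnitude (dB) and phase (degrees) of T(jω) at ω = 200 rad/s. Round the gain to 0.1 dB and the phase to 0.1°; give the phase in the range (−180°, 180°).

At s = jω = j200:
pole (s+200): 200 + j200 → |·| = √(200²+200²) = √80000 ≈ 282.84, ∠ = arctan(200/200) ≈ 45.00°
|T| = 20 / 282.84 ≈ 0.070711
Gain = 20 log₁₀(0.070711) ≈ -23.01 dB
∠T = 0.00° − 45.00° = -45.00°

-23.0 dB, -45.0°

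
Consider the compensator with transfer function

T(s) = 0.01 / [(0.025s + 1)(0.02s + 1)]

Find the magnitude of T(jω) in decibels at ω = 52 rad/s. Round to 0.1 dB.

At ω = 52 rad/s:
pole (1 + j52·0.025) = 1 + j1.3 → |·| ≈ 1.6401, ∠ ≈ 52.43°
pole (1 + j52·0.02) = 1 + j1.04 → |·| ≈ 1.4428, ∠ ≈ 46.12°
|T| = 0.01 · 1 / (1.6401 · 1.4428) ≈ 0.0042259
Gain = 20 log₁₀(0.0042259) ≈ -47.48 dB

-47.5 dB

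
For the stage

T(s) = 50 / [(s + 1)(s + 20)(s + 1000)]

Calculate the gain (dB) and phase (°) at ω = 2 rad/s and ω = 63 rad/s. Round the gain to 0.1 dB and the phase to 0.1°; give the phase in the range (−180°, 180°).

At s = jω = j2:
pole (s+1): 1 + j2 → |·| = √(1²+2²) = √5 ≈ 2.2361, ∠ = arctan(2/1) ≈ 63.43°
pole (s+20): 20 + j2 → |·| = √(20²+2²) = √404 ≈ 20.1, ∠ = arctan(2/20) ≈ 5.71°
pole (s+1000): 1000 + j2 → |·| = √(1000²+2²) = √1000004 ≈ 1000, ∠ = arctan(2/1000) ≈ 0.11°
|T| = 50 / 44946 ≈ 0.0011124
Gain = 20 log₁₀(0.0011124) ≈ -59.07 dB
∠T = 0.00° − 69.25° = -69.25°

At s = jω = j63:
pole (s+1): 1 + j63 → |·| = √(1²+63²) = √3970 ≈ 63.008, ∠ = arctan(63/1) ≈ 89.09°
pole (s+20): 20 + j63 → |·| = √(20²+63²) = √4369 ≈ 66.098, ∠ = arctan(63/20) ≈ 72.39°
pole (s+1000): 1000 + j63 → |·| = √(1000²+63²) = √1003969 ≈ 1002, ∠ = arctan(63/1000) ≈ 3.60°
|T| = 50 / 4.173e+06 ≈ 1.1982e-05
Gain = 20 log₁₀(1.1982e-05) ≈ -98.43 dB
∠T = 0.00° − 165.08° = -165.08°

ω = 2: -59.1 dB, -69.3°; ω = 63: -98.4 dB, -165.1°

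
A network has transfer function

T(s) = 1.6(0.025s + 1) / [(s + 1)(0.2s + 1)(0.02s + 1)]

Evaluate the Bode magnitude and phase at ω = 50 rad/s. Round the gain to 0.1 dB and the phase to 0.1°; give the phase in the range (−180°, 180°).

At ω = 50 rad/s:
zero (1 + j50·0.025) = 1 + j1.25 → |·| ≈ 1.6008, ∠ ≈ 51.34°
pole (1 + j50·1) = 1 + j50 → |·| ≈ 50.01, ∠ ≈ 88.85°
pole (1 + j50·0.2) = 1 + j10 → |·| ≈ 10.05, ∠ ≈ 84.29°
pole (1 + j50·0.02) = 1 + j1 → |·| ≈ 1.4142, ∠ ≈ 45.00°
|T| = 1.6 · 1.6008 / (50.01 · 10.05 · 1.4142) ≈ 0.0036035
Gain = 20 log₁₀(0.0036035) ≈ -48.87 dB
∠T = (51.34°) − (88.85° + 84.29° + 45.00°) = -166.80°

-48.9 dB, -166.8°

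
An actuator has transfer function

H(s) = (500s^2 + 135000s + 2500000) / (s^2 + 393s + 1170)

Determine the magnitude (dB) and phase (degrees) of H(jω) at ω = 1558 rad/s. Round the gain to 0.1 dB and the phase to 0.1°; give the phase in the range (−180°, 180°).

Substitute s = j1558:
Numerator: 500(j1558)^2 + 135000(j1558) + 2500000 = -1211182000 + j210330000
Denominator: (j1558)^2 + 393(j1558) + 1170 = -2426194 + j612294
|N| = √(1211182000² + 210330000²) ≈ 1.2293e+09, ∠N ≈ 170.15°
|D| = √(2426194² + 612294²) ≈ 2.5023e+06, ∠D ≈ 165.84°
|H| = 1.2293e+09 / 2.5023e+06 ≈ 491.27
Gain = 20 log₁₀(491.27) ≈ 53.83 dB
∠H = 170.15° − 165.84° = 4.31°

53.8 dB, 4.3°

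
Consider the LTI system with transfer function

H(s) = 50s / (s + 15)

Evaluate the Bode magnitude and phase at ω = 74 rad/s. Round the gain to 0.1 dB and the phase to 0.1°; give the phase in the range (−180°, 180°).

At s = jω = j74:
zero at origin: s = j74 → |·| = 74, ∠ = 90.00°
pole (s+15): 15 + j74 → |·| = √(15²+74²) = √5701 ≈ 75.505, ∠ = arctan(74/15) ≈ 78.54°
|H| = 50 · 74 / 75.505 ≈ 49.003
Gain = 20 log₁₀(49.003) ≈ 33.80 dB
∠H = 90.00° − 78.54° = 11.46°

33.8 dB, 11.5°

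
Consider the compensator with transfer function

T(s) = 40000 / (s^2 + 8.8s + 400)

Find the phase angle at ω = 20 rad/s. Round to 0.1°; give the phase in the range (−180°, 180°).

At s = jω = j20:
quadratic: (j20)² + 8.8·j20 + 400 = 0 + j176 → |·| ≈ 176, ∠ ≈ 90.00°
∠T = 0.00° − 90.00° = -90.00°

-90.0°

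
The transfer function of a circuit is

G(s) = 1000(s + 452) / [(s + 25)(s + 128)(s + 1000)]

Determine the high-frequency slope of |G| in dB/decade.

-40 dB/decade

Each pole contributes −20 dB/decade at high frequency; each zero contributes +20 dB/decade.
Net: 1 zero(s) − 3 pole(s) → -40 dB/decade.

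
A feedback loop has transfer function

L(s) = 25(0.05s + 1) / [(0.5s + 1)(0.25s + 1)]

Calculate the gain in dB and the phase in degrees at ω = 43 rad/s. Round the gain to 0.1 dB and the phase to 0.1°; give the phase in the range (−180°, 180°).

At ω = 43 rad/s:
zero (1 + j43·0.05) = 1 + j2.15 → |·| ≈ 2.3712, ∠ ≈ 65.06°
pole (1 + j43·0.5) = 1 + j21.5 → |·| ≈ 21.523, ∠ ≈ 87.34°
pole (1 + j43·0.25) = 1 + j10.75 → |·| ≈ 10.796, ∠ ≈ 84.69°
|L| = 25 · 2.3712 / (21.523 · 10.796) ≈ 0.25512
Gain = 20 log₁₀(0.25512) ≈ -11.87 dB
∠L = (65.06°) − (87.34° + 84.69°) = -106.97°

-11.9 dB, -107.0°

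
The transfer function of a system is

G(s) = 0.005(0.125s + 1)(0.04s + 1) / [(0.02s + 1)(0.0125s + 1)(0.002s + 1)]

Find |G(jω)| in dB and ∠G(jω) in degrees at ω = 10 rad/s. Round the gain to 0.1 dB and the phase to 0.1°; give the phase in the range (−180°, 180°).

-41.5 dB, 53.6°

At ω = 10 rad/s:
zero (1 + j10·0.125) = 1 + j1.25 → |·| ≈ 1.6008, ∠ ≈ 51.34°
zero (1 + j10·0.04) = 1 + j0.4 → |·| ≈ 1.077, ∠ ≈ 21.80°
pole (1 + j10·0.02) = 1 + j0.2 → |·| ≈ 1.0198, ∠ ≈ 11.31°
pole (1 + j10·0.0125) = 1 + j0.125 → |·| ≈ 1.0078, ∠ ≈ 7.13°
pole (1 + j10·0.002) = 1 + j0.02 → |·| ≈ 1.0002, ∠ ≈ 1.15°
|G| = 0.005 · 1.6008 · 1.077 / (1.0198 · 1.0078 · 1.0002) ≈ 0.0083858
Gain = 20 log₁₀(0.0083858) ≈ -41.53 dB
∠G = (51.34° + 21.80°) − (11.31° + 7.13° + 1.15°) = 53.55°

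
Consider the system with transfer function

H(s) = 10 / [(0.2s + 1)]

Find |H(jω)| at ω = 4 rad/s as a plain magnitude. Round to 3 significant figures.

7.81

At ω = 4 rad/s:
pole (1 + j4·0.2) = 1 + j0.8 → |·| ≈ 1.2806, ∠ ≈ 38.66°
|H| = 10 · 1 / (1.2806) ≈ 7.8088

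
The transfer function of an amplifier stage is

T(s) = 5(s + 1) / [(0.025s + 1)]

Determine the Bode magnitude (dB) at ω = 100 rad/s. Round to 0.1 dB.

45.4 dB

At ω = 100 rad/s:
zero (1 + j100·1) = 1 + j100 → |·| ≈ 100, ∠ ≈ 89.43°
pole (1 + j100·0.025) = 1 + j2.5 → |·| ≈ 2.6926, ∠ ≈ 68.20°
|T| = 5 · 100 / (2.6926) ≈ 185.69
Gain = 20 log₁₀(185.69) ≈ 45.38 dB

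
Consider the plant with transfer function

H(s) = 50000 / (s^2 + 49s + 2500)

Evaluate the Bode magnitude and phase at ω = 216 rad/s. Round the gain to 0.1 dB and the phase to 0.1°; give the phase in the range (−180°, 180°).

0.8 dB, -166.5°

At s = jω = j216:
quadratic: (j216)² + 49·j216 + 2500 = -44156 + j10584 → |·| ≈ 45407, ∠ ≈ 166.52°
|H| = 50000 / 45407 ≈ 1.1012
Gain = 20 log₁₀(1.1012) ≈ 0.84 dB
∠H = 0.00° − 166.52° = -166.52°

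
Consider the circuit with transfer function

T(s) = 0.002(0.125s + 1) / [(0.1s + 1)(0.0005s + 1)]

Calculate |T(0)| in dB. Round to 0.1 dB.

T(0) = 0.002 · 1 / 1 = 0.002
20 log₁₀(0.002) ≈ -53.98 dB

-54.0 dB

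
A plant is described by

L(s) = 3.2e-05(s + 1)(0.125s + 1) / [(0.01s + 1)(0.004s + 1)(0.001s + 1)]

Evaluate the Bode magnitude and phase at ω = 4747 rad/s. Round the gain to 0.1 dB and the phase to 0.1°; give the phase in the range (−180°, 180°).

At ω = 4747 rad/s:
zero (1 + j4747·1) = 1 + j4747 → |·| ≈ 4747, ∠ ≈ 89.99°
zero (1 + j4747·0.125) = 1 + j593.375 → |·| ≈ 593.38, ∠ ≈ 89.90°
pole (1 + j4747·0.01) = 1 + j47.47 → |·| ≈ 47.481, ∠ ≈ 88.79°
pole (1 + j4747·0.004) = 1 + j18.988 → |·| ≈ 19.014, ∠ ≈ 86.99°
pole (1 + j4747·0.001) = 1 + j4.747 → |·| ≈ 4.8512, ∠ ≈ 78.10°
|L| = 3.2e-05 · 4747 · 593.38 / (47.481 · 19.014 · 4.8512) ≈ 0.020581
Gain = 20 log₁₀(0.020581) ≈ -33.73 dB
∠L = (89.99° + 89.90°) − (88.79° + 86.99° + 78.10°) = -73.99°

-33.7 dB, -74.0°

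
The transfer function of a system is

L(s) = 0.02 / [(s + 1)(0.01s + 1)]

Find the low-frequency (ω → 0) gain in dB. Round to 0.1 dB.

-34.0 dB

L(0) = 0.02 · 1 / 1 = 0.02
20 log₁₀(0.02) ≈ -33.98 dB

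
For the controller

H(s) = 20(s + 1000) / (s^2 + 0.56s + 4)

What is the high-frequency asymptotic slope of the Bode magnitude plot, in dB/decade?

Each pole contributes −20 dB/decade at high frequency; each zero contributes +20 dB/decade.
Net: 1 zero(s) − 2 pole(s) → -20 dB/decade.

-20 dB/decade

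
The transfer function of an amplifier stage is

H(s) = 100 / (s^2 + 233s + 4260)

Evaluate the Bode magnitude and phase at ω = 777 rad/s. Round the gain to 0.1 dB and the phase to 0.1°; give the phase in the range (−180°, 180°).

-75.9 dB, -163.2°

Substitute s = j777:
Numerator: 100 = 100 + j0
Denominator: (j777)^2 + 233(j777) + 4260 = -599469 + j181041
|N| = √(100² + 0²) ≈ 100, ∠N ≈ 0.00°
|D| = √(599469² + 181041²) ≈ 6.2621e+05, ∠D ≈ 163.20°
|H| = 100 / 6.2621e+05 ≈ 0.00015969
Gain = 20 log₁₀(0.00015969) ≈ -75.93 dB
∠H = 0.00° − 163.20° = -163.20°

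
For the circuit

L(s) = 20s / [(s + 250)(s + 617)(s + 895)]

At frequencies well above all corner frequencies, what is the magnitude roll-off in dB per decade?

Each pole contributes −20 dB/decade at high frequency; each zero contributes +20 dB/decade.
Net: 1 zero(s) − 3 pole(s) → -40 dB/decade.

-40 dB/decade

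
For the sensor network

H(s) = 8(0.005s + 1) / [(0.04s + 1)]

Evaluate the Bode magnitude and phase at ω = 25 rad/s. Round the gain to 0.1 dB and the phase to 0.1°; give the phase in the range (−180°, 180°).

At ω = 25 rad/s:
zero (1 + j25·0.005) = 1 + j0.125 → |·| ≈ 1.0078, ∠ ≈ 7.13°
pole (1 + j25·0.04) = 1 + j1 → |·| ≈ 1.4142, ∠ ≈ 45.00°
|H| = 8 · 1.0078 / (1.4142) ≈ 5.701
Gain = 20 log₁₀(5.701) ≈ 15.12 dB
∠H = (7.13°) − (45.00°) = -37.87°

15.1 dB, -37.9°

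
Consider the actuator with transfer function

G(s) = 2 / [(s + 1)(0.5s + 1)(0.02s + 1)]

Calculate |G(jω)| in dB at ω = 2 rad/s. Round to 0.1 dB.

-4.0 dB

At ω = 2 rad/s:
pole (1 + j2·1) = 1 + j2 → |·| ≈ 2.2361, ∠ ≈ 63.43°
pole (1 + j2·0.5) = 1 + j1 → |·| ≈ 1.4142, ∠ ≈ 45.00°
pole (1 + j2·0.02) = 1 + j0.04 → |·| ≈ 1.0008, ∠ ≈ 2.29°
|G| = 2 · 1 / (2.2361 · 1.4142 · 1.0008) ≈ 0.63195
Gain = 20 log₁₀(0.63195) ≈ -3.99 dB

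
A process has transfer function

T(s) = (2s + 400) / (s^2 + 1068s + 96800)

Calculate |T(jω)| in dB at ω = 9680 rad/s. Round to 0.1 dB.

-73.7 dB

Substitute s = j9680:
Numerator: 2(j9680) + 400 = 400 + j19360
Denominator: (j9680)^2 + 1068(j9680) + 96800 = -93605600 + j10338240
|N| = √(400² + 19360²) ≈ 19364, ∠N ≈ 88.82°
|D| = √(93605600² + 10338240²) ≈ 9.4175e+07, ∠D ≈ 173.70°
|T| = 19364 / 9.4175e+07 ≈ 0.00020562
Gain = 20 log₁₀(0.00020562) ≈ -73.74 dB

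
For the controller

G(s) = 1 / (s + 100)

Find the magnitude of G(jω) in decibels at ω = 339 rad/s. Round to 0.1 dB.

Substitute s = j339:
Numerator: 1 = 1 + j0
Denominator: (j339) + 100 = 100 + j339
|N| = √(1² + 0²) ≈ 1, ∠N ≈ 0.00°
|D| = √(100² + 339²) ≈ 353.44, ∠D ≈ 73.56°
|G| = 1 / 353.44 ≈ 0.0028293
Gain = 20 log₁₀(0.0028293) ≈ -50.97 dB

-51.0 dB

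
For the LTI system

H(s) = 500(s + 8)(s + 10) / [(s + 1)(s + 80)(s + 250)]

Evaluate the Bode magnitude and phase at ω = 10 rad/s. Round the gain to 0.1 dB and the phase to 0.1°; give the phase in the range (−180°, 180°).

-7.0 dB, 2.6°

At s = jω = j10:
zero (s+8): 8 + j10 → |·| = √(8²+10²) = √164 ≈ 12.806, ∠ = arctan(10/8) ≈ 51.34°
zero (s+10): 10 + j10 → |·| = √(10²+10²) = √200 ≈ 14.142, ∠ = arctan(10/10) ≈ 45.00°
pole (s+1): 1 + j10 → |·| = √(1²+10²) = √101 ≈ 10.05, ∠ = arctan(10/1) ≈ 84.29°
pole (s+80): 80 + j10 → |·| = √(80²+10²) = √6500 ≈ 80.623, ∠ = arctan(10/80) ≈ 7.13°
pole (s+250): 250 + j10 → |·| = √(250²+10²) = √62600 ≈ 250.2, ∠ = arctan(10/250) ≈ 2.29°
|H| = 500 · 181.1 / 2.0273e+05 ≈ 0.44665
Gain = 20 log₁₀(0.44665) ≈ -7.00 dB
∠H = 96.34° − 93.71° = 2.63°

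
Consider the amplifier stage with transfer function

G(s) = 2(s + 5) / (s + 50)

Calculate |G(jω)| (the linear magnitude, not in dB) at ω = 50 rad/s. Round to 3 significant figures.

1.42

At s = jω = j50:
zero (s+5): 5 + j50 → |·| = √(5²+50²) = √2525 ≈ 50.249, ∠ = arctan(50/5) ≈ 84.29°
pole (s+50): 50 + j50 → |·| = √(50²+50²) = √5000 ≈ 70.711, ∠ = arctan(50/50) ≈ 45.00°
|G| = 2 · 50.249 / 70.711 ≈ 1.4212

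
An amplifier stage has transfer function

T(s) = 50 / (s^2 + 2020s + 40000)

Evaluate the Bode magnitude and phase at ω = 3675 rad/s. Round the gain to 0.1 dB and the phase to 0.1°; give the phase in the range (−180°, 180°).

Substitute s = j3675:
Numerator: 50 = 50 + j0
Denominator: (j3675)^2 + 2020(j3675) + 40000 = -13465625 + j7423500
|N| = √(50² + 0²) ≈ 50, ∠N ≈ 0.00°
|D| = √(13465625² + 7423500²) ≈ 1.5376e+07, ∠D ≈ 151.13°
|T| = 50 / 1.5376e+07 ≈ 3.2518e-06
Gain = 20 log₁₀(3.2518e-06) ≈ -109.76 dB
∠T = 0.00° − 151.13° = -151.13°

-109.8 dB, -151.1°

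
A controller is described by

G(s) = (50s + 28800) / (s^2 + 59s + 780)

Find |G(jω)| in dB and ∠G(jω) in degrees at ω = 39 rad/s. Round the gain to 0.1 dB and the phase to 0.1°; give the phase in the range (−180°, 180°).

Substitute s = j39:
Numerator: 50(j39) + 28800 = 28800 + j1950
Denominator: (j39)^2 + 59(j39) + 780 = -741 + j2301
|N| = √(28800² + 1950²) ≈ 28866, ∠N ≈ 3.87°
|D| = √(741² + 2301²) ≈ 2417.4, ∠D ≈ 107.85°
|G| = 28866 / 2417.4 ≈ 11.941
Gain = 20 log₁₀(11.941) ≈ 21.54 dB
∠G = 3.87° − 107.85° = -103.98°

21.5 dB, -104.0°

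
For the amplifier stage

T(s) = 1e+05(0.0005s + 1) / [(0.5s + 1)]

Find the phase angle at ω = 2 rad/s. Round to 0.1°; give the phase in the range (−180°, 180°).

At ω = 2 rad/s:
zero (1 + j2·0.0005) = 1 + j0.001 → |·| ≈ 1, ∠ ≈ 0.06°
pole (1 + j2·0.5) = 1 + j1 → |·| ≈ 1.4142, ∠ ≈ 45.00°
∠T = (0.06°) − (45.00°) = -44.94°

-44.9°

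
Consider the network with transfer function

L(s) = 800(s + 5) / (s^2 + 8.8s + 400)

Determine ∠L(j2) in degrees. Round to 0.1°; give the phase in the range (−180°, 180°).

At s = jω = j2:
zero (s+5): 5 + j2 → |·| = √(5²+2²) = √29 ≈ 5.3852, ∠ = arctan(2/5) ≈ 21.80°
quadratic: (j2)² + 8.8·j2 + 400 = 396 + j17.6 → |·| ≈ 396.39, ∠ ≈ 2.54°
∠L = 21.80° − 2.54° = 19.26°

19.3°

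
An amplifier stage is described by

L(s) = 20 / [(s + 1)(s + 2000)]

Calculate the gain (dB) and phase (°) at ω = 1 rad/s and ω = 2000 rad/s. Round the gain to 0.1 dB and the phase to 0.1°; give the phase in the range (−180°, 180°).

At s = jω = j1:
pole (s+1): 1 + j1 → |·| = √(1²+1²) = √2 ≈ 1.4142, ∠ = arctan(1/1) ≈ 45.00°
pole (s+2000): 2000 + j1 → |·| = √(2000²+1²) = √4000001 ≈ 2000, ∠ = arctan(1/2000) ≈ 0.03°
|L| = 20 / 2828.4 ≈ 0.0070711
Gain = 20 log₁₀(0.0070711) ≈ -43.01 dB
∠L = 0.00° − 45.03° = -45.03°

At s = jω = j2000:
pole (s+1): 1 + j2000 → |·| = √(1²+2000²) = √4000001 ≈ 2000, ∠ = arctan(2000/1) ≈ 89.97°
pole (s+2000): 2000 + j2000 → |·| = √(2000²+2000²) = √8000000 ≈ 2828.4, ∠ = arctan(2000/2000) ≈ 45.00°
|L| = 20 / 5.6568e+06 ≈ 3.5356e-06
Gain = 20 log₁₀(3.5356e-06) ≈ -109.03 dB
∠L = 0.00° − 134.97° = -134.97°

ω = 1: -43.0 dB, -45.0°; ω = 2000: -109.0 dB, -135.0°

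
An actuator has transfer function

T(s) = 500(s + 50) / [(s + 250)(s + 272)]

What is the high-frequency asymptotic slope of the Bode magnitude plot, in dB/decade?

-20 dB/decade

Each pole contributes −20 dB/decade at high frequency; each zero contributes +20 dB/decade.
Net: 1 zero(s) − 2 pole(s) → -20 dB/decade.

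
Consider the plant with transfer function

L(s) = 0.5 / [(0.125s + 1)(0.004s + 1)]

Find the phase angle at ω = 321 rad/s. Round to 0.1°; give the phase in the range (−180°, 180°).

At ω = 321 rad/s:
pole (1 + j321·0.125) = 1 + j40.125 → |·| ≈ 40.137, ∠ ≈ 88.57°
pole (1 + j321·0.004) = 1 + j1.284 → |·| ≈ 1.6275, ∠ ≈ 52.09°
∠L = (0°) − (88.57° + 52.09°) = -140.66°

-140.7°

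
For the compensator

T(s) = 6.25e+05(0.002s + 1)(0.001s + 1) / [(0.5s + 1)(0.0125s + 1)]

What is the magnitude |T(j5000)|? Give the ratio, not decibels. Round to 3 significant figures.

205

At ω = 5000 rad/s:
zero (1 + j5000·0.002) = 1 + j10 → |·| ≈ 10.05, ∠ ≈ 84.29°
zero (1 + j5000·0.001) = 1 + j5 → |·| ≈ 5.099, ∠ ≈ 78.69°
pole (1 + j5000·0.5) = 1 + j2500 → |·| ≈ 2500, ∠ ≈ 89.98°
pole (1 + j5000·0.0125) = 1 + j62.5 → |·| ≈ 62.508, ∠ ≈ 89.08°
|T| = 6.25e+05 · 10.05 · 5.099 / (2500 · 62.508) ≈ 204.95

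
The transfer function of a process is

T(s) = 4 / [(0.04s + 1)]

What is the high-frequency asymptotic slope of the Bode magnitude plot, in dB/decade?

Each pole contributes −20 dB/decade at high frequency; each zero contributes +20 dB/decade.
Net: 0 zero(s) − 1 pole(s) → -20 dB/decade.

-20 dB/decade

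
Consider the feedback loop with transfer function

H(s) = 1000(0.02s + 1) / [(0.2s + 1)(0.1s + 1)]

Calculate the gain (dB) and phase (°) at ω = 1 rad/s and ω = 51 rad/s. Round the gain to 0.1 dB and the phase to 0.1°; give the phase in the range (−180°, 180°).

ω = 1: 59.8 dB, -15.9°; ω = 51: 28.6 dB, -117.7°

At ω = 1 rad/s:
zero (1 + j1·0.02) = 1 + j0.02 → |·| ≈ 1.0002, ∠ ≈ 1.15°
pole (1 + j1·0.2) = 1 + j0.2 → |·| ≈ 1.0198, ∠ ≈ 11.31°
pole (1 + j1·0.1) = 1 + j0.1 → |·| ≈ 1.005, ∠ ≈ 5.71°
|H| = 1000 · 1.0002 / (1.0198 · 1.005) ≈ 975.9
Gain = 20 log₁₀(975.9) ≈ 59.79 dB
∠H = (1.15°) − (11.31° + 5.71°) = -15.87°

At ω = 51 rad/s:
zero (1 + j51·0.02) = 1 + j1.02 → |·| ≈ 1.4284, ∠ ≈ 45.57°
pole (1 + j51·0.2) = 1 + j10.2 → |·| ≈ 10.249, ∠ ≈ 84.40°
pole (1 + j51·0.1) = 1 + j5.1 → |·| ≈ 5.1971, ∠ ≈ 78.91°
|H| = 1000 · 1.4284 / (10.249 · 5.1971) ≈ 26.817
Gain = 20 log₁₀(26.817) ≈ 28.57 dB
∠H = (45.57°) − (84.40° + 78.91°) = -117.74°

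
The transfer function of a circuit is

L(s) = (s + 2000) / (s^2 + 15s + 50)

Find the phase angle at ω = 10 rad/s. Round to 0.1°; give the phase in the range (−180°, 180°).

-108.1°

Substitute s = j10:
Numerator: (j10) + 2000 = 2000 + j10
Denominator: (j10)^2 + 15(j10) + 50 = -50 + j150
|N| = √(2000² + 10²) ≈ 2000, ∠N ≈ 0.29°
|D| = √(50² + 150²) ≈ 158.11, ∠D ≈ 108.43°
∠L = 0.29° − 108.43° = -108.14°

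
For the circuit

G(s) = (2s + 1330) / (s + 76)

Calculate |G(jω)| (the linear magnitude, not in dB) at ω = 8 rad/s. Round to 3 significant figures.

Substitute s = j8:
Numerator: 2(j8) + 1330 = 1330 + j16
Denominator: (j8) + 76 = 76 + j8
|N| = √(1330² + 16²) ≈ 1330.1, ∠N ≈ 0.69°
|D| = √(76² + 8²) ≈ 76.42, ∠D ≈ 6.01°
|G| = 1330.1 / 76.42 ≈ 17.405

17.4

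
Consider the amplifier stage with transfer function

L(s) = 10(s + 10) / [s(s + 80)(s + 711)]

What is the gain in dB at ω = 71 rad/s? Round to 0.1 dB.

-77.6 dB

At s = jω = j71:
zero (s+10): 10 + j71 → |·| = √(10²+71²) = √5141 ≈ 71.701, ∠ = arctan(71/10) ≈ 81.98°
pole (s+80): 80 + j71 → |·| = √(80²+71²) = √11441 ≈ 106.96, ∠ = arctan(71/80) ≈ 41.59°
pole (s+711): 711 + j71 → |·| = √(711²+71²) = √510562 ≈ 714.54, ∠ = arctan(71/711) ≈ 5.70°
pole at origin: |s| = 71, ∠ = 90.00° (in denominator)
|L| = 10 · 71.701 / 5.4263e+06 ≈ 0.00013214
Gain = 20 log₁₀(0.00013214) ≈ -77.58 dB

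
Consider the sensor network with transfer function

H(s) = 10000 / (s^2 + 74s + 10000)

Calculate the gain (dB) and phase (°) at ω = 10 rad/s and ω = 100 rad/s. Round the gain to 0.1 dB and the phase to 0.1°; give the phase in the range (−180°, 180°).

ω = 10: 0.1 dB, -4.3°; ω = 100: 2.6 dB, -90.0°

At s = jω = j10:
quadratic: (j10)² + 74·j10 + 10000 = 9900 + j740 → |·| ≈ 9927.6, ∠ ≈ 4.27°
|H| = 10000 / 9927.6 ≈ 1.0073
Gain = 20 log₁₀(1.0073) ≈ 0.06 dB
∠H = 0.00° − 4.27° = -4.27°

At s = jω = j100:
quadratic: (j100)² + 74·j100 + 10000 = 0 + j7400 → |·| ≈ 7400, ∠ ≈ 90.00°
|H| = 10000 / 7400 ≈ 1.3514
Gain = 20 log₁₀(1.3514) ≈ 2.62 dB
∠H = 0.00° − 90.00° = -90.00°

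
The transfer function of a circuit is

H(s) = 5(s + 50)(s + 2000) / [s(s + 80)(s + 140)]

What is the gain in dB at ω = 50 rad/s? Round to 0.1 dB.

At s = jω = j50:
zero (s+50): 50 + j50 → |·| = √(50²+50²) = √5000 ≈ 70.711, ∠ = arctan(50/50) ≈ 45.00°
zero (s+2000): 2000 + j50 → |·| = √(2000²+50²) = √4002500 ≈ 2000.6, ∠ = arctan(50/2000) ≈ 1.43°
pole (s+80): 80 + j50 → |·| = √(80²+50²) = √8900 ≈ 94.34, ∠ = arctan(50/80) ≈ 32.01°
pole (s+140): 140 + j50 → |·| = √(140²+50²) = √22100 ≈ 148.66, ∠ = arctan(50/140) ≈ 19.65°
pole at origin: |s| = 50, ∠ = 90.00° (in denominator)
|H| = 5 · 1.4146e+05 / 7.0123e+05 ≈ 1.0087
Gain = 20 log₁₀(1.0087) ≈ 0.08 dB

0.1 dB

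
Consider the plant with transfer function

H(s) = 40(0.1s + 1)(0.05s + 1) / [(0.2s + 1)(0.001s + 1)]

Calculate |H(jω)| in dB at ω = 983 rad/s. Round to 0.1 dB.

At ω = 983 rad/s:
zero (1 + j983·0.1) = 1 + j98.3 → |·| ≈ 98.305, ∠ ≈ 89.42°
zero (1 + j983·0.05) = 1 + j49.15 → |·| ≈ 49.16, ∠ ≈ 88.83°
pole (1 + j983·0.2) = 1 + j196.6 → |·| ≈ 196.6, ∠ ≈ 89.71°
pole (1 + j983·0.001) = 1 + j0.983 → |·| ≈ 1.4022, ∠ ≈ 44.51°
|H| = 40 · 98.305 · 49.16 / (196.6 · 1.4022) ≈ 701.22
Gain = 20 log₁₀(701.22) ≈ 56.92 dB

56.9 dB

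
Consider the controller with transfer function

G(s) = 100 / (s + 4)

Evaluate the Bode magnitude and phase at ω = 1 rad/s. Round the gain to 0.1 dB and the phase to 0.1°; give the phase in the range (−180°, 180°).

27.7 dB, -14.0°

Substitute s = j1:
Numerator: 100 = 100 + j0
Denominator: (j1) + 4 = 4 + j1
|N| = √(100² + 0²) ≈ 100, ∠N ≈ 0.00°
|D| = √(4² + 1²) ≈ 4.1231, ∠D ≈ 14.04°
|G| = 100 / 4.1231 ≈ 24.254
Gain = 20 log₁₀(24.254) ≈ 27.70 dB
∠G = 0.00° − 14.04° = -14.04°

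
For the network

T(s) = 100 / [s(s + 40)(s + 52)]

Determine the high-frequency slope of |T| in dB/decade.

Each pole contributes −20 dB/decade at high frequency; each zero contributes +20 dB/decade.
Net: 0 zero(s) − 3 pole(s) → -60 dB/decade.

-60 dB/decade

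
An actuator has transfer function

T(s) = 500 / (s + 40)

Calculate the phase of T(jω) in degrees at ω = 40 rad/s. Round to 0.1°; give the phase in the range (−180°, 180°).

-45.0°

At s = jω = j40:
pole (s+40): 40 + j40 → |·| = √(40²+40²) = √3200 ≈ 56.569, ∠ = arctan(40/40) ≈ 45.00°
∠T = 0.00° − 45.00° = -45.00°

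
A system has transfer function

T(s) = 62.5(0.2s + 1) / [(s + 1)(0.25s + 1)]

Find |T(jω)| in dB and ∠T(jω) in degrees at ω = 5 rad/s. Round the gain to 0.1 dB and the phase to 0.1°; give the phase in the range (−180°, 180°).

At ω = 5 rad/s:
zero (1 + j5·0.2) = 1 + j1 → |·| ≈ 1.4142, ∠ ≈ 45.00°
pole (1 + j5·1) = 1 + j5 → |·| ≈ 5.099, ∠ ≈ 78.69°
pole (1 + j5·0.25) = 1 + j1.25 → |·| ≈ 1.6008, ∠ ≈ 51.34°
|T| = 62.5 · 1.4142 / (5.099 · 1.6008) ≈ 10.829
Gain = 20 log₁₀(10.829) ≈ 20.69 dB
∠T = (45.00°) − (78.69° + 51.34°) = -85.03°

20.7 dB, -85.0°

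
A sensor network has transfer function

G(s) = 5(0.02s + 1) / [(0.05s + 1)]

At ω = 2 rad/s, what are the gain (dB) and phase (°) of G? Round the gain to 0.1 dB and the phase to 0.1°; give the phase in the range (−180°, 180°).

13.9 dB, -3.4°

At ω = 2 rad/s:
zero (1 + j2·0.02) = 1 + j0.04 → |·| ≈ 1.0008, ∠ ≈ 2.29°
pole (1 + j2·0.05) = 1 + j0.1 → |·| ≈ 1.005, ∠ ≈ 5.71°
|G| = 5 · 1.0008 / (1.005) ≈ 4.9791
Gain = 20 log₁₀(4.9791) ≈ 13.94 dB
∠G = (2.29°) − (5.71°) = -3.42°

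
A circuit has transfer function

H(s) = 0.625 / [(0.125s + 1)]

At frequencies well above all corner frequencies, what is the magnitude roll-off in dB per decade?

Each pole contributes −20 dB/decade at high frequency; each zero contributes +20 dB/decade.
Net: 0 zero(s) − 1 pole(s) → -20 dB/decade.

-20 dB/decade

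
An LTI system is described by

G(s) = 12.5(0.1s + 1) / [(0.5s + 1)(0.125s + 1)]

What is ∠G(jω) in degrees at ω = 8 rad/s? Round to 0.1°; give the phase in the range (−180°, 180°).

At ω = 8 rad/s:
zero (1 + j8·0.1) = 1 + j0.8 → |·| ≈ 1.2806, ∠ ≈ 38.66°
pole (1 + j8·0.5) = 1 + j4 → |·| ≈ 4.1231, ∠ ≈ 75.96°
pole (1 + j8·0.125) = 1 + j1 → |·| ≈ 1.4142, ∠ ≈ 45.00°
∠G = (38.66°) − (75.96° + 45.00°) = -82.30°

-82.3°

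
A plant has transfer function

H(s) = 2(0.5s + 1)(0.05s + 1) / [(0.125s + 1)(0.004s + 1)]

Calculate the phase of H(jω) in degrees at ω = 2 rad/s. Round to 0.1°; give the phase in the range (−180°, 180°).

At ω = 2 rad/s:
zero (1 + j2·0.5) = 1 + j1 → |·| ≈ 1.4142, ∠ ≈ 45.00°
zero (1 + j2·0.05) = 1 + j0.1 → |·| ≈ 1.005, ∠ ≈ 5.71°
pole (1 + j2·0.125) = 1 + j0.25 → |·| ≈ 1.0308, ∠ ≈ 14.04°
pole (1 + j2·0.004) = 1 + j0.008 → |·| ≈ 1, ∠ ≈ 0.46°
∠H = (45.00° + 5.71°) − (14.04° + 0.46°) = 36.21°

36.2°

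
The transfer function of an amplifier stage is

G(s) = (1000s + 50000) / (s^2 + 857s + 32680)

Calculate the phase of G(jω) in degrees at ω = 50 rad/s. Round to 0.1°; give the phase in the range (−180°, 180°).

-9.8°

Substitute s = j50:
Numerator: 1000(j50) + 50000 = 50000 + j50000
Denominator: (j50)^2 + 857(j50) + 32680 = 30180 + j42850
|N| = √(50000² + 50000²) ≈ 70711, ∠N ≈ 45.00°
|D| = √(30180² + 42850²) ≈ 52411, ∠D ≈ 54.84°
∠G = 45.00° − 54.84° = -9.84°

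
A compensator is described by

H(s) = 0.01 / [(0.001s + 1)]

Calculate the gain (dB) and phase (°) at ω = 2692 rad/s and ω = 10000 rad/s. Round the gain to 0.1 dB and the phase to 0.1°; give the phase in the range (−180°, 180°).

At ω = 2692 rad/s:
pole (1 + j2692·0.001) = 1 + j2.692 → |·| ≈ 2.8717, ∠ ≈ 69.62°
|H| = 0.01 · 1 / (2.8717) ≈ 0.0034823
Gain = 20 log₁₀(0.0034823) ≈ -49.16 dB
∠H = (0°) − (69.62°) = -69.62°

At ω = 10000 rad/s:
pole (1 + j10000·0.001) = 1 + j10 → |·| ≈ 10.05, ∠ ≈ 84.29°
|H| = 0.01 · 1 / (10.05) ≈ 0.00099502
Gain = 20 log₁₀(0.00099502) ≈ -60.04 dB
∠H = (0°) − (84.29°) = -84.29°

ω = 2692: -49.2 dB, -69.6°; ω = 10000: -60.0 dB, -84.3°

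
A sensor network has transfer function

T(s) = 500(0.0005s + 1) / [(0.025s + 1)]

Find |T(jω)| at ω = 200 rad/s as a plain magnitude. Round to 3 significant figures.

98.5

At ω = 200 rad/s:
zero (1 + j200·0.0005) = 1 + j0.1 → |·| ≈ 1.005, ∠ ≈ 5.71°
pole (1 + j200·0.025) = 1 + j5 → |·| ≈ 5.099, ∠ ≈ 78.69°
|T| = 500 · 1.005 / (5.099) ≈ 98.549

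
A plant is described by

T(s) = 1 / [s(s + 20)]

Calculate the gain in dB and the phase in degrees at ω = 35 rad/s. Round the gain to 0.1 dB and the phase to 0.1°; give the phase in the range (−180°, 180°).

At s = jω = j35:
pole (s+20): 20 + j35 → |·| = √(20²+35²) = √1625 ≈ 40.311, ∠ = arctan(35/20) ≈ 60.26°
pole at origin: |s| = 35, ∠ = 90.00° (in denominator)
|T| = 1 / 1410.9 ≈ 0.00070877
Gain = 20 log₁₀(0.00070877) ≈ -62.99 dB
∠T = 0.00° − 150.26° = -150.26°

-63.0 dB, -150.3°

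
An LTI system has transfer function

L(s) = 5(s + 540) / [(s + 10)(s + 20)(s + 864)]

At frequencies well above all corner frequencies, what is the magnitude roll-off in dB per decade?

-40 dB/decade

Each pole contributes −20 dB/decade at high frequency; each zero contributes +20 dB/decade.
Net: 1 zero(s) − 3 pole(s) → -40 dB/decade.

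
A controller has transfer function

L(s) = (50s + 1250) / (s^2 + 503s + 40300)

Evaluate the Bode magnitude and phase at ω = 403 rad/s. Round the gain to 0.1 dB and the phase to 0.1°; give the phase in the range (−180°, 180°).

Substitute s = j403:
Numerator: 50(j403) + 1250 = 1250 + j20150
Denominator: (j403)^2 + 503(j403) + 40300 = -122109 + j202709
|N| = √(1250² + 20150²) ≈ 20189, ∠N ≈ 86.45°
|D| = √(122109² + 202709²) ≈ 2.3665e+05, ∠D ≈ 121.06°
|L| = 20189 / 2.3665e+05 ≈ 0.085312
Gain = 20 log₁₀(0.085312) ≈ -21.38 dB
∠L = 86.45° − 121.06° = -34.61°

-21.4 dB, -34.6°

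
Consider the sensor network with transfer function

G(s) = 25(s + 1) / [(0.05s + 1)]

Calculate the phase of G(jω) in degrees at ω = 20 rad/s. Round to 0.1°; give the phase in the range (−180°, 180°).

42.1°

At ω = 20 rad/s:
zero (1 + j20·1) = 1 + j20 → |·| ≈ 20.025, ∠ ≈ 87.14°
pole (1 + j20·0.05) = 1 + j1 → |·| ≈ 1.4142, ∠ ≈ 45.00°
∠G = (87.14°) − (45.00°) = 42.14°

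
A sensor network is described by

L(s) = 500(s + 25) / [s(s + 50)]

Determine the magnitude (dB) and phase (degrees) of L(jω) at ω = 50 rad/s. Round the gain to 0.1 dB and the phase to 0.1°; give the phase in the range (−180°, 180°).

At s = jω = j50:
zero (s+25): 25 + j50 → |·| = √(25²+50²) = √3125 ≈ 55.902, ∠ = arctan(50/25) ≈ 63.43°
pole (s+50): 50 + j50 → |·| = √(50²+50²) = √5000 ≈ 70.711, ∠ = arctan(50/50) ≈ 45.00°
pole at origin: |s| = 50, ∠ = 90.00° (in denominator)
|L| = 500 · 55.902 / 3535.5 ≈ 7.9058
Gain = 20 log₁₀(7.9058) ≈ 17.96 dB
∠L = 63.43° − 135.00° = -71.57°

18.0 dB, -71.6°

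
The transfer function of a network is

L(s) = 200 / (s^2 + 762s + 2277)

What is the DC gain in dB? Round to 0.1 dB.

-21.1 dB

L(0) = 200 / 2277 ≈ 0.087835
20 log₁₀(0.087835) ≈ -21.13 dB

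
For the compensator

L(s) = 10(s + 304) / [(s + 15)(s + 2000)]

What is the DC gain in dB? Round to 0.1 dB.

-19.9 dB

L(0) = 10·304 / (15·2000) ≈ 0.10133
20 log₁₀(0.10133) ≈ -19.89 dB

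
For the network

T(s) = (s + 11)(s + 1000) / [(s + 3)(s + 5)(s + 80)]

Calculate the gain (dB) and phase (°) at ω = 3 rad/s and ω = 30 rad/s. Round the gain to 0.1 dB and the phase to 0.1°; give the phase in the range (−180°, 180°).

ω = 3: 15.2 dB, -62.7°; ω = 30: -7.8 dB, -113.8°

At s = jω = j3:
zero (s+11): 11 + j3 → |·| = √(11²+3²) = √130 ≈ 11.402, ∠ = arctan(3/11) ≈ 15.26°
zero (s+1000): 1000 + j3 → |·| = √(1000²+3²) = √1000009 ≈ 1000, ∠ = arctan(3/1000) ≈ 0.17°
pole (s+3): 3 + j3 → |·| = √(3²+3²) = √18 ≈ 4.2426, ∠ = arctan(3/3) ≈ 45.00°
pole (s+5): 5 + j3 → |·| = √(5²+3²) = √34 ≈ 5.831, ∠ = arctan(3/5) ≈ 30.96°
pole (s+80): 80 + j3 → |·| = √(80²+3²) = √6409 ≈ 80.056, ∠ = arctan(3/80) ≈ 2.15°
|T| = 1 · 11402 / 1980.5 ≈ 5.7571
Gain = 20 log₁₀(5.7571) ≈ 15.20 dB
∠T = 15.43° − 78.11° = -62.68°

At s = jω = j30:
zero (s+11): 11 + j30 → |·| = √(11²+30²) = √1021 ≈ 31.953, ∠ = arctan(30/11) ≈ 69.86°
zero (s+1000): 1000 + j30 → |·| = √(1000²+30²) = √1000900 ≈ 1000.4, ∠ = arctan(30/1000) ≈ 1.72°
pole (s+3): 3 + j30 → |·| = √(3²+30²) = √909 ≈ 30.15, ∠ = arctan(30/3) ≈ 84.29°
pole (s+5): 5 + j30 → |·| = √(5²+30²) = √925 ≈ 30.414, ∠ = arctan(30/5) ≈ 80.54°
pole (s+80): 80 + j30 → |·| = √(80²+30²) = √7300 ≈ 85.44, ∠ = arctan(30/80) ≈ 20.56°
|T| = 1 · 31966 / 78347 ≈ 0.40801
Gain = 20 log₁₀(0.40801) ≈ -7.79 dB
∠T = 71.58° − 185.39° = -113.81°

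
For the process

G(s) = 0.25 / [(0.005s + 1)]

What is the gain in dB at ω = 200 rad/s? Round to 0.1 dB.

At ω = 200 rad/s:
pole (1 + j200·0.005) = 1 + j1 → |·| ≈ 1.4142, ∠ ≈ 45.00°
|G| = 0.25 · 1 / (1.4142) ≈ 0.17678
Gain = 20 log₁₀(0.17678) ≈ -15.05 dB

-15.1 dB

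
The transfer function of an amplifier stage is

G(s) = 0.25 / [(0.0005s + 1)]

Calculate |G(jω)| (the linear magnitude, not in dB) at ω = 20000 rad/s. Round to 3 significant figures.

0.0249

At ω = 20000 rad/s:
pole (1 + j20000·0.0005) = 1 + j10 → |·| ≈ 10.05, ∠ ≈ 84.29°
|G| = 0.25 · 1 / (10.05) ≈ 0.024876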